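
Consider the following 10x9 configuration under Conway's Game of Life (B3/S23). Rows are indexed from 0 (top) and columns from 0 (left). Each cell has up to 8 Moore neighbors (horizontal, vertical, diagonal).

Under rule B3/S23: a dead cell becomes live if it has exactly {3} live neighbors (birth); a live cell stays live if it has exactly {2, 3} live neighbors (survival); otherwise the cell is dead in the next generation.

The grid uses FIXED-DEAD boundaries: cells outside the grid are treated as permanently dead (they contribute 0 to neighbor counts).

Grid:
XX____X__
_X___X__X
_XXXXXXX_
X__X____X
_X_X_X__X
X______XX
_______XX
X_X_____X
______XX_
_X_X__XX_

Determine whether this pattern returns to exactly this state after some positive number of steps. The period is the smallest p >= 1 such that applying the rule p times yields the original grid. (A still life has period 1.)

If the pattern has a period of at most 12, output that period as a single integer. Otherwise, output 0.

Simulating and comparing each generation to the original:
Gen 0 (original, given above): 34 live cells
Gen 1: 27 live cells, differs from original
Gen 2: 28 live cells, differs from original
Gen 3: 27 live cells, differs from original
Gen 4: 23 live cells, differs from original
Gen 5: 17 live cells, differs from original
Gen 6: 19 live cells, differs from original
Gen 7: 13 live cells, differs from original
Gen 8: 13 live cells, differs from original
Gen 9: 10 live cells, differs from original
Gen 10: 10 live cells, differs from original
Gen 11: 10 live cells, differs from original
Gen 12: 10 live cells, differs from original
No period found within 12 steps.

Answer: 0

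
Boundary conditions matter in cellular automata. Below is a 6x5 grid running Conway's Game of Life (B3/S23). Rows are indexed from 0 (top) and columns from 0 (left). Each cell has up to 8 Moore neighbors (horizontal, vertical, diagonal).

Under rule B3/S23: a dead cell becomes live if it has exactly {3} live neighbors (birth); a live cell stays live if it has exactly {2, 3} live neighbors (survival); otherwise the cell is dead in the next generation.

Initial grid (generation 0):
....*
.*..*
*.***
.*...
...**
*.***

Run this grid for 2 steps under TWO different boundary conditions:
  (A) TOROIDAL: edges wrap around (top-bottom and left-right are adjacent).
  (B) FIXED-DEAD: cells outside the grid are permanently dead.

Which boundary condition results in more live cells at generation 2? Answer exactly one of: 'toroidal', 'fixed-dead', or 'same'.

Answer: toroidal

Derivation:
Under TOROIDAL boundary, generation 2:
*..*.
*....
*..*.
**.*.
***..
*.*..
Population = 13

Under FIXED-DEAD boundary, generation 2:
.....
.**.*
*...*
**..*
.***.
...*.
Population = 12

Comparison: toroidal=13, fixed-dead=12 -> toroidal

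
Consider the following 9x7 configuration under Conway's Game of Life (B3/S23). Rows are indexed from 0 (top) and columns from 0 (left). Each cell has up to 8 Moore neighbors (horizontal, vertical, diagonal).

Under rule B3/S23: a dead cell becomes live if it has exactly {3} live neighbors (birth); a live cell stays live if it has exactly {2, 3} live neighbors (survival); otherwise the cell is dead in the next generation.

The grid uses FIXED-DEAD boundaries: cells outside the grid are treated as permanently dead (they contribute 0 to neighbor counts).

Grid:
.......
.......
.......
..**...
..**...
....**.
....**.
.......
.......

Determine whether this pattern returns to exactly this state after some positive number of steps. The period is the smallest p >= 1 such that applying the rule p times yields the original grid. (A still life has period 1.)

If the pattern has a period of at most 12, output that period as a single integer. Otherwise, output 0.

Answer: 2

Derivation:
Simulating and comparing each generation to the original:
Gen 0 (original, given above): 8 live cells
Gen 1: 6 live cells, differs from original
Gen 2: 8 live cells, MATCHES original -> period = 2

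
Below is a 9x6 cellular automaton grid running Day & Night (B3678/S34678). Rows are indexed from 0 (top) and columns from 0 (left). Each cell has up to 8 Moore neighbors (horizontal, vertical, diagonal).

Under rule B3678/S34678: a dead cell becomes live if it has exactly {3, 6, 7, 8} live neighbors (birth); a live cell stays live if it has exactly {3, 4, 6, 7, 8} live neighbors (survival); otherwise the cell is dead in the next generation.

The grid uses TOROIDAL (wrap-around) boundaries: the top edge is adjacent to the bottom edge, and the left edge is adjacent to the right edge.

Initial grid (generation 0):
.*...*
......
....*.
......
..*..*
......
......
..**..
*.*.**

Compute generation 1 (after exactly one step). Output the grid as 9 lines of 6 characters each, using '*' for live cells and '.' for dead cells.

Answer: ....**
......
......
......
......
......
......
.*.***
*.*.**

Derivation:
Simulating step by step:
Generation 0 (given above): 11 live cells
Generation 1: 10 live cells
(generation 1 grid is the final answer)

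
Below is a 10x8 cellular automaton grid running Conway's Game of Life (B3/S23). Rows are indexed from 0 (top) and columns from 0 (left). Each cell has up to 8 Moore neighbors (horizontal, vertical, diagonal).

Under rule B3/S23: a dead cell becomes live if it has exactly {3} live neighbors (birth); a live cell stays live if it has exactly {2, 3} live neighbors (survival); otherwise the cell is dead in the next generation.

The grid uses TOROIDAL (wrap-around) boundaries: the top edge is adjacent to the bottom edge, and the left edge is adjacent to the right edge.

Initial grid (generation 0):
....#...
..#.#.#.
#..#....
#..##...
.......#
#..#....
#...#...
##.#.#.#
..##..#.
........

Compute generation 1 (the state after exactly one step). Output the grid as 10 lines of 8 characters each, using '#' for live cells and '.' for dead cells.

Simulating step by step:
Generation 0 (given above): 22 live cells
Generation 1: 35 live cells
(generation 1 grid is the final answer)

Answer: ...#.#..
....##..
.##..#.#
#..##..#
#..##..#
#......#
..###...
##.#.###
#####.##
...#....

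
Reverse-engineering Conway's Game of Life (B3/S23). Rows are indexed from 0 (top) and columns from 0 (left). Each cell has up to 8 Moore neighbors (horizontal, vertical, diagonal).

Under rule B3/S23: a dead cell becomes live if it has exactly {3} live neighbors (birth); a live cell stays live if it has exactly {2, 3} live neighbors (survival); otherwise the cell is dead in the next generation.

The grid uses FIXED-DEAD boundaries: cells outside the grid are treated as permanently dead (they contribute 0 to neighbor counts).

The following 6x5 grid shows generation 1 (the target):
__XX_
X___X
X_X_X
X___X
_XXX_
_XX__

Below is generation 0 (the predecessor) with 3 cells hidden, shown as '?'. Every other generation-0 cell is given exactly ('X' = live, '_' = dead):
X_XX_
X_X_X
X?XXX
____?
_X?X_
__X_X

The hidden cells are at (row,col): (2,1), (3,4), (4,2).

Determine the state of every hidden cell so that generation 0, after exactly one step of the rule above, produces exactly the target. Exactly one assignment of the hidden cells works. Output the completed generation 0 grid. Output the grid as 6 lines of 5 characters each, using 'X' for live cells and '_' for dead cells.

Hidden generation-0 cells (in order): (2,1), (3,4), (4,2).
A hidden cell only influences target cells in its own 3x3 neighborhood. Try each of the 2^3 = 8 assignments, step the completed generation 0 forward once under B3/S23, and compare with the target:
  (2,1)=_ (3,4)=_ (4,2)=_ -> step gives (2,0)='_' but target has 'X' -> reject
  (2,1)=_ (3,4)=_ (4,2)=X -> step gives (2,0)='_' but target has 'X' -> reject
  (2,1)=_ (3,4)=X (4,2)=_ -> step gives (2,0)='_' but target has 'X' -> reject
  (2,1)=_ (3,4)=X (4,2)=X -> step gives (2,0)='_' but target has 'X' -> reject
  (2,1)=X (3,4)=_ (4,2)=_ -> step gives (4,1)='_' but target has 'X' -> reject
  (2,1)=X (3,4)=_ (4,2)=X -> step reproduces the target at every cell -> ACCEPT
  (2,1)=X (3,4)=X (4,2)=_ -> step gives (4,1)='_' but target has 'X' -> reject
  (2,1)=X (3,4)=X (4,2)=X -> step gives (4,3)='_' but target has 'X' -> reject
Unique solution: (2,1)=live, (3,4)=dead, (4,2)=live.
Check: live-neighbor counts of every cell in the completed generation 0:
14232
37573
24342
35653
12332
13341
Applying B3/S23 to generation 0 with these counts gives:
__XX_
X___X
X_X_X
X___X
_XXX_
_XX__
which matches the target exactly.

Answer: X_XX_
X_X_X
XXXXX
_____
_XXX_
__X_X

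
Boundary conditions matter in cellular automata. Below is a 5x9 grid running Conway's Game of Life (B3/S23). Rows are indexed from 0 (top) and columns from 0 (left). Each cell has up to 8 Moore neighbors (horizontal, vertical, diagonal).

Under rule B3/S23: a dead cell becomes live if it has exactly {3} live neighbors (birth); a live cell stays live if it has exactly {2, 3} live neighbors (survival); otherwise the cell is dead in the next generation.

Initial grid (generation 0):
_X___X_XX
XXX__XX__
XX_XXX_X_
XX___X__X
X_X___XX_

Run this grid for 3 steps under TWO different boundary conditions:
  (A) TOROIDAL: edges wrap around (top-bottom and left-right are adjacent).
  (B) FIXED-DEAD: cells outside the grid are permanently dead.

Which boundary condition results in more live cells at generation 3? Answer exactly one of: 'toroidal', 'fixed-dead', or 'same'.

Under TOROIDAL boundary, generation 3:
____X____
____X____
__X_X____
__XXXXX__
___XXXX__
Population = 13

Under FIXED-DEAD boundary, generation 3:
_XXX___X_
_X__X_X_X
__X__XX__
___X__X_X
_______X_
Population = 15

Comparison: toroidal=13, fixed-dead=15 -> fixed-dead

Answer: fixed-dead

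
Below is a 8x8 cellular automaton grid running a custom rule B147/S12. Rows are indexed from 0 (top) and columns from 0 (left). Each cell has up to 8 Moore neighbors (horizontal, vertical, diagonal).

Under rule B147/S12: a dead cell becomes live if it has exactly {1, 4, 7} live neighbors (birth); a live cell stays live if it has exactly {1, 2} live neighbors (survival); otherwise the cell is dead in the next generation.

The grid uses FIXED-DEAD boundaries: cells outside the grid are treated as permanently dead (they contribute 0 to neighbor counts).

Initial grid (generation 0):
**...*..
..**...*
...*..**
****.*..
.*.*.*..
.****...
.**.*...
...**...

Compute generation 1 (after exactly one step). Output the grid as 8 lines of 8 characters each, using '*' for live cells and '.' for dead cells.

Answer: **.....*
...*..**
.*..*..*
*....**.
*....*..
......*.
...*....
*...*...

Derivation:
Simulating step by step:
Generation 0 (given above): 26 live cells
Generation 1: 18 live cells
(generation 1 grid is the final answer)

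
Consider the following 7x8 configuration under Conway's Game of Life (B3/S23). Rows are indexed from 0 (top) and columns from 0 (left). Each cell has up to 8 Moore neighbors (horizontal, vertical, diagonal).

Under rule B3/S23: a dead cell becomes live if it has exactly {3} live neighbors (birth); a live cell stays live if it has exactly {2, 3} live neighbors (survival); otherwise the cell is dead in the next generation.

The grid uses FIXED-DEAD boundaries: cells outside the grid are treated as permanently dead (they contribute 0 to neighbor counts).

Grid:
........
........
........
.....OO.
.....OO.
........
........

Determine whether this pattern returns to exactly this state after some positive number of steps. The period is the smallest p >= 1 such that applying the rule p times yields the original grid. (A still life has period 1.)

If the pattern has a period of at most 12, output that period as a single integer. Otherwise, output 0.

Answer: 1

Derivation:
Simulating and comparing each generation to the original:
Gen 0 (original, given above): 4 live cells
Gen 1: 4 live cells, MATCHES original -> period = 1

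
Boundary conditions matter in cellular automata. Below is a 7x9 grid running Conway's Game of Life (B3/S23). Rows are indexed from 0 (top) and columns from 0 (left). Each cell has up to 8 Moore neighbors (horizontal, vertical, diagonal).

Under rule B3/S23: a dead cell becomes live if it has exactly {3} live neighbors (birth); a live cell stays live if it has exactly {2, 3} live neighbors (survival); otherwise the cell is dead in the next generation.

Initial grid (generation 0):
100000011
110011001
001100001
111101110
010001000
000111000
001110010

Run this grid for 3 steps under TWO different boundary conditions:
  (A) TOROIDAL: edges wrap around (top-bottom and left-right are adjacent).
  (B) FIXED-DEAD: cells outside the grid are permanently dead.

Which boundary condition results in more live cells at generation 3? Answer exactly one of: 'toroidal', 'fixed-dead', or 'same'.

Under TOROIDAL boundary, generation 3:
001000100
011110000
000100000
001000000
001001000
110011000
000000100
Population = 15

Under FIXED-DEAD boundary, generation 3:
011100011
101110101
101001101
000000001
001000010
110010010
000001100
Population = 25

Comparison: toroidal=15, fixed-dead=25 -> fixed-dead

Answer: fixed-dead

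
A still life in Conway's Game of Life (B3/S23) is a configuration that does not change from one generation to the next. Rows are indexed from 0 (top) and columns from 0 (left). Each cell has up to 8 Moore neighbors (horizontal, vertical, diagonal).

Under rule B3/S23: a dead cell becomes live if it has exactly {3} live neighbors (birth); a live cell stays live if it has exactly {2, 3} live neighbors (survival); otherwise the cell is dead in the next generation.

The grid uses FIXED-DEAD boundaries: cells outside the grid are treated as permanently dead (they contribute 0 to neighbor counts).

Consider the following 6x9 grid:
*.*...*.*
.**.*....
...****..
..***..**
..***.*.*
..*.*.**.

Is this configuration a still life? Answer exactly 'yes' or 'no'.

Answer: no

Derivation:
Compute generation 1 and compare to generation 0 (given above):
Generation 1:
..**.....
.**.*.**.
.*....**.
........*
.*....*.*
..*.*.**.
Cell (0,0) differs: gen0=1 vs gen1=0 -> NOT a still life.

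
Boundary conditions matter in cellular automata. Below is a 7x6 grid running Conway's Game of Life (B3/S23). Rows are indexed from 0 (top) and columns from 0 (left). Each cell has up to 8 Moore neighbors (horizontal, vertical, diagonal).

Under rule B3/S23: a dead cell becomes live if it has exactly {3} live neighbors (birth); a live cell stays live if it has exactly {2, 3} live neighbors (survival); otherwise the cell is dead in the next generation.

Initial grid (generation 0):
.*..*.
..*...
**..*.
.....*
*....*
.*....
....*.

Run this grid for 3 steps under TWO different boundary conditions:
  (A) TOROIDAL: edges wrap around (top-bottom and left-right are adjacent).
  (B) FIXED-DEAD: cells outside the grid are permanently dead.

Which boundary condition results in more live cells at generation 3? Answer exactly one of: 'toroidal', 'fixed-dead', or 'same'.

Under TOROIDAL boundary, generation 3:
..*.*.
......
...*..
..***.
.*..*.
*....*
...***
Population = 13

Under FIXED-DEAD boundary, generation 3:
......
..**..
*..*..
......
......
......
......
Population = 4

Comparison: toroidal=13, fixed-dead=4 -> toroidal

Answer: toroidal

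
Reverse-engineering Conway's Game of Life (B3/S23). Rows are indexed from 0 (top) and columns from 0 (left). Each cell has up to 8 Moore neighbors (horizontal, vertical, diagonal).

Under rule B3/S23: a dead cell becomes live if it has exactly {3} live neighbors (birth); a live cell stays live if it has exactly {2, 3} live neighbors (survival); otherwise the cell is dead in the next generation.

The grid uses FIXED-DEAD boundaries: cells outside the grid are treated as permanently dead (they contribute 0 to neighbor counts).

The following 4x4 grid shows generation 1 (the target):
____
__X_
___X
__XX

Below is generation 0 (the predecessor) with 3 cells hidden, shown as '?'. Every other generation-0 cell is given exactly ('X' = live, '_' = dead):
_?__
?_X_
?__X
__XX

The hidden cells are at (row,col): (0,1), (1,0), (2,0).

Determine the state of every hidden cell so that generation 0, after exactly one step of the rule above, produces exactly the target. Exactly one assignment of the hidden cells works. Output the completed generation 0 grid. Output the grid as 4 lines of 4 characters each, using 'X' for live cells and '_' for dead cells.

Hidden generation-0 cells (in order): (0,1), (1,0), (2,0).
A hidden cell only influences target cells in its own 3x3 neighborhood. Try each of the 2^3 = 8 assignments, step the completed generation 0 forward once under B3/S23, and compare with the target:
  (0,1)=_ (1,0)=_ (2,0)=_ -> step gives (1,2)='_' but target has 'X' -> reject
  (0,1)=_ (1,0)=_ (2,0)=X -> step gives (1,2)='_' but target has 'X' -> reject
  (0,1)=_ (1,0)=X (2,0)=_ -> step gives (1,2)='_' but target has 'X' -> reject
  (0,1)=_ (1,0)=X (2,0)=X -> step gives (1,1)='X' but target has '_' -> reject
  (0,1)=X (1,0)=_ (2,0)=_ -> step reproduces the target at every cell -> ACCEPT
  (0,1)=X (1,0)=_ (2,0)=X -> step gives (1,1)='X' but target has '_' -> reject
  (0,1)=X (1,0)=X (2,0)=_ -> step gives (0,1)='X' but target has '_' -> reject
  (0,1)=X (1,0)=X (2,0)=X -> step gives (0,1)='X' but target has '_' -> reject
Unique solution: (0,1)=live, (1,0)=dead, (2,0)=dead.
Check: live-neighbor counts of every cell in the completed generation 0:
1121
1222
0243
0122
Applying B3/S23 to generation 0 with these counts gives:
____
__X_
___X
__XX
which matches the target exactly.

Answer: _X__
__X_
___X
__XX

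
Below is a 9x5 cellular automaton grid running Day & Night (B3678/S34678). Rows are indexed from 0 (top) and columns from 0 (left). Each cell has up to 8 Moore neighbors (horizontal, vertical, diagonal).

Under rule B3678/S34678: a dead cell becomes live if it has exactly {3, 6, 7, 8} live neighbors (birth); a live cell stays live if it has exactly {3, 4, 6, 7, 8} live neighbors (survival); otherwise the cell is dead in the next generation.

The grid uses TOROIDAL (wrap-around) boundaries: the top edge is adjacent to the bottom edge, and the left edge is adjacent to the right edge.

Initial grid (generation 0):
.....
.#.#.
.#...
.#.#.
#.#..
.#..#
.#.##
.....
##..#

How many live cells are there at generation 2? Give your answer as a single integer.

Simulating step by step:
Generation 0 (given above): 15 live cells
Generation 1: 17 live cells
.##.#
..#..
#....
##...
#.###
.#..#
..#..
.###.
.....
Generation 2: 16 live cells
...#.
#..#.
.....
####.
..###
.#..#
#.#..
..#..
#....
Population at generation 2: 16

Answer: 16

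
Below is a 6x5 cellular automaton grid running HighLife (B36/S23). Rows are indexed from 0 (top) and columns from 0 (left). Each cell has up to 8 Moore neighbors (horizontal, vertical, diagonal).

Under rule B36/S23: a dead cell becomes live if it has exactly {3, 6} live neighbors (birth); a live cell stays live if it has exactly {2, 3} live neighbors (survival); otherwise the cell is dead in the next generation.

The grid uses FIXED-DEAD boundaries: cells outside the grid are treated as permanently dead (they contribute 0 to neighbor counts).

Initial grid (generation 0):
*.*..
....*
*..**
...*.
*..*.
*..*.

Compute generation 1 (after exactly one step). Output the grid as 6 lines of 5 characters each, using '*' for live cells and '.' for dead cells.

Simulating step by step:
Generation 0 (given above): 11 live cells
Generation 1: 9 live cells
(generation 1 grid is the final answer)

Answer: .....
.*..*
...**
..**.
..***
.....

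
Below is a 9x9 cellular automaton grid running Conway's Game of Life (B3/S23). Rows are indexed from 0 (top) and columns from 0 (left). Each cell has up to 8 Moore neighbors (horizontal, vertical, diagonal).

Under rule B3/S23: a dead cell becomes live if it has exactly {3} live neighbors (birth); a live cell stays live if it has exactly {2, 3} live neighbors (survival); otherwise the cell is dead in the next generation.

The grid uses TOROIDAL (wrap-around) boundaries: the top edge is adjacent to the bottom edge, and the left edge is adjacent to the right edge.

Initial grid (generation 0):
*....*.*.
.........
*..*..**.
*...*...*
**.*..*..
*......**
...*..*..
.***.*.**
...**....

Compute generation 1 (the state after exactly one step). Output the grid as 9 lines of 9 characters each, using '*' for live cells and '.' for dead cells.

Answer: ....*....
.......*.
*......*.
..*****..
.*.......
***...***
.*.**.*..
.....***.
**.*.*.*.

Derivation:
Simulating step by step:
Generation 0 (given above): 27 live cells
Generation 1: 28 live cells
(generation 1 grid is the final answer)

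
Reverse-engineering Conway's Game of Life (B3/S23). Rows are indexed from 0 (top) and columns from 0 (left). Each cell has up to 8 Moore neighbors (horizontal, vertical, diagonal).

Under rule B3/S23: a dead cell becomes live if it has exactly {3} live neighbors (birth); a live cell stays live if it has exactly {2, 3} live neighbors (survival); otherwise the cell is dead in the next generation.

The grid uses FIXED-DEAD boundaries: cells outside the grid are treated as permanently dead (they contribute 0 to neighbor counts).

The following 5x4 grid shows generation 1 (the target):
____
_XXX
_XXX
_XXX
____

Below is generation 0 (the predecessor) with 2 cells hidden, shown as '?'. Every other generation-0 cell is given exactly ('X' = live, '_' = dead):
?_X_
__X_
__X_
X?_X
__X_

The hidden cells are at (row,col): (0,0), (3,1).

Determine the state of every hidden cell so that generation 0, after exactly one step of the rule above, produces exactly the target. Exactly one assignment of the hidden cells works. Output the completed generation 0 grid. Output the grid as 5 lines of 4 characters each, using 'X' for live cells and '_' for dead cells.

Answer: __X_
__X_
__X_
X__X
__X_

Derivation:
Hidden generation-0 cells (in order): (0,0), (3,1).
A hidden cell only influences target cells in its own 3x3 neighborhood. Try each of the 2^2 = 4 assignments, step the completed generation 0 forward once under B3/S23, and compare with the target:
  (0,0)=_ (3,1)=_ -> step reproduces the target at every cell -> ACCEPT
  (0,0)=_ (3,1)=X -> step gives (2,1)='_' but target has 'X' -> reject
  (0,0)=X (3,1)=_ -> step gives (0,1)='X' but target has '_' -> reject
  (0,0)=X (3,1)=X -> step gives (0,1)='X' but target has '_' -> reject
Unique solution: (0,0)=dead, (3,1)=dead.
Check: live-neighbor counts of every cell in the completed generation 0:
0212
0323
1323
0332
1212
Applying B3/S23 to generation 0 with these counts gives:
____
_XXX
_XXX
_XXX
____
which matches the target exactly.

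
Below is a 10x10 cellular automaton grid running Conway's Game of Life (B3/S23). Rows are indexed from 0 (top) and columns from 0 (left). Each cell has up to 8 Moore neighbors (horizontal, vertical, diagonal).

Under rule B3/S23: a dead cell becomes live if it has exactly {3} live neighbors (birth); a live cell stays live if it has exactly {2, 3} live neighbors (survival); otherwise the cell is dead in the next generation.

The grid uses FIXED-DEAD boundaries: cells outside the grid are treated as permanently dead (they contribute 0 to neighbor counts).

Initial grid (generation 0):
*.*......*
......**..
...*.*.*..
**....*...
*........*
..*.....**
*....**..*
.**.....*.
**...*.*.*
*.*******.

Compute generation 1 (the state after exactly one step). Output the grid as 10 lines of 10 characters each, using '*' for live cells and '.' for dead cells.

Simulating step by step:
Generation 0 (given above): 36 live cells
Generation 1: 32 live cells
(generation 1 grid is the final answer)

Answer: ..........
......***.
.....*.*..
**....*...
*.......**
.*......**
..*....*.*
..*..*.***
*....*...*
*.****.**.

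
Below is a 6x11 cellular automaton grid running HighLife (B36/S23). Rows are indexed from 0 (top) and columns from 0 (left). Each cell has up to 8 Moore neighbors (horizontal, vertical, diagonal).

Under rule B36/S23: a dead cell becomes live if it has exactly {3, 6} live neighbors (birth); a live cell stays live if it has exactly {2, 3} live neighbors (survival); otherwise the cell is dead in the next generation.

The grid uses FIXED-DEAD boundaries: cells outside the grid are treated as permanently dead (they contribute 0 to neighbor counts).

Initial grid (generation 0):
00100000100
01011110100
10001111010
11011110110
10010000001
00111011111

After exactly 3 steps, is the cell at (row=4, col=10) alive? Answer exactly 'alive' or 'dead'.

Answer: dead

Derivation:
Simulating step by step:
Generation 0 (given above): 33 live cells
Generation 1: 30 live cells
00111101000
01110000110
10000000010
11110000111
10001000011
00111001111
Generation 2: 22 live cells
01001000100
01000000110
11100000000
10110000100
10011001100
00011000101
Generation 3: 21 live cells
00000000110
00000000110
10010000110
11001001100
01000001100
00011001110

Cell (4,10) at generation 3: 0 -> dead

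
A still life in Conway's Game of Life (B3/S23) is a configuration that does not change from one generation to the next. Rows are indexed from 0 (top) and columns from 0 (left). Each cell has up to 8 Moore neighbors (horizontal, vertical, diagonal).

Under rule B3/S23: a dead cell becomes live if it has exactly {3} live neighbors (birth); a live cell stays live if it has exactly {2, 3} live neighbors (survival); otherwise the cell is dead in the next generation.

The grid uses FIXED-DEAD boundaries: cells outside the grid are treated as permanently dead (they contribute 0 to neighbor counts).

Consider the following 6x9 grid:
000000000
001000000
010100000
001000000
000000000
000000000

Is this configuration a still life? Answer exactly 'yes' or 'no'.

Compute generation 1 and compare to generation 0 (given above):
Generation 1:
000000000
001000000
010100000
001000000
000000000
000000000
The grids are IDENTICAL -> still life.

Answer: yes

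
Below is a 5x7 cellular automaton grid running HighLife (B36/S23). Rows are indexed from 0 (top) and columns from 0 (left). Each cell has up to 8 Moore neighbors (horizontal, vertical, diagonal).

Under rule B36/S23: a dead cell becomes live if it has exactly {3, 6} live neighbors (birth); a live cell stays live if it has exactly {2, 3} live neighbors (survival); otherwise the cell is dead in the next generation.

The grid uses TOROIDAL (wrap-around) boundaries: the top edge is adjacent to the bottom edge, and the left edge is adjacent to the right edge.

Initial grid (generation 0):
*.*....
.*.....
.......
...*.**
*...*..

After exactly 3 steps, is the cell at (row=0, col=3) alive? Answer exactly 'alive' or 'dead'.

Simulating step by step:
Generation 0 (given above): 8 live cells
Generation 1: 10 live cells
*......
.*.....
.......
....***
**.***.
Generation 2: 11 live cells
*.*.*.*
.......
.....*.
*..*..*
**.*...
Generation 3: 15 live cells
*.**..*
.....**
......*
***.*.*
...***.

Cell (0,3) at generation 3: 1 -> alive

Answer: alive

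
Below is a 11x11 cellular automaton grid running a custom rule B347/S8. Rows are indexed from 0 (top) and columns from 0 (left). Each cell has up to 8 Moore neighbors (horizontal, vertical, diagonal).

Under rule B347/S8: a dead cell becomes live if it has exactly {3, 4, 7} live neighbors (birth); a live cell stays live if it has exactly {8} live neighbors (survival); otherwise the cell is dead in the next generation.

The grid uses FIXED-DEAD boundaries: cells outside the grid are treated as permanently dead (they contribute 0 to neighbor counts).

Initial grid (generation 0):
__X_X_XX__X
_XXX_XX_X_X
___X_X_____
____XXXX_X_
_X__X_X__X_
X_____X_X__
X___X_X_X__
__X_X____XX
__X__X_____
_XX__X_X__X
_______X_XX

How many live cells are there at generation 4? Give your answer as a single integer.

Answer: 11

Derivation:
Simulating step by step:
Generation 0 (given above): 44 live cells
Generation 1: 34 live cells
_X_X_X___X_
_______X_X_
__X____XXX_
___X____X__
________X__
_X_______X_
_X_X_X_X_X_
_X_X_X_____
_X_XX_X__XX
______X_XX_
______X_X__
Generation 2: 26 live cells
________X__
__X___X___X
___________
_______X_X_
_________X_
__X_____X__
X___X_X_X__
X_____X_XXX
__X__X_XX__
_____X____X
_______X_X_
Generation 3: 14 live cells
___________
___________
___________
________X__
________X__
_______X_X_
_X___X_____
_X___X_____
______X___X
______XXXX_
___________
Generation 4: 11 live cells
___________
___________
___________
___________
_______X_X_
________X__
______X____
______X____
_____X_XXX_
___________
_______XX__
Population at generation 4: 11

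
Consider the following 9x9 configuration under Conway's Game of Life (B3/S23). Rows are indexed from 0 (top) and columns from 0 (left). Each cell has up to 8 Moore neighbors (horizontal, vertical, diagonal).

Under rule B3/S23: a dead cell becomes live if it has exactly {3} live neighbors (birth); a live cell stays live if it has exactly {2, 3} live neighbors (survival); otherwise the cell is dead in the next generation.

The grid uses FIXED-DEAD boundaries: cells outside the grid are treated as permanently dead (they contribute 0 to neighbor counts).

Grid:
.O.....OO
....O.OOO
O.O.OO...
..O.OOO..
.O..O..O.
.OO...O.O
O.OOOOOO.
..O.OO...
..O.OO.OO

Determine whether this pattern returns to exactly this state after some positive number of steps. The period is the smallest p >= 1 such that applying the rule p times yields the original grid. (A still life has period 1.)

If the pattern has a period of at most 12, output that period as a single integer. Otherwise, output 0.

Simulating and comparing each generation to the original:
Gen 0 (original, given above): 37 live cells
Gen 1: 21 live cells, differs from original
Gen 2: 19 live cells, differs from original
Gen 3: 18 live cells, differs from original
Gen 4: 23 live cells, differs from original
Gen 5: 20 live cells, differs from original
Gen 6: 25 live cells, differs from original
Gen 7: 20 live cells, differs from original
Gen 8: 20 live cells, differs from original
Gen 9: 18 live cells, differs from original
Gen 10: 23 live cells, differs from original
Gen 11: 24 live cells, differs from original
Gen 12: 24 live cells, differs from original
No period found within 12 steps.

Answer: 0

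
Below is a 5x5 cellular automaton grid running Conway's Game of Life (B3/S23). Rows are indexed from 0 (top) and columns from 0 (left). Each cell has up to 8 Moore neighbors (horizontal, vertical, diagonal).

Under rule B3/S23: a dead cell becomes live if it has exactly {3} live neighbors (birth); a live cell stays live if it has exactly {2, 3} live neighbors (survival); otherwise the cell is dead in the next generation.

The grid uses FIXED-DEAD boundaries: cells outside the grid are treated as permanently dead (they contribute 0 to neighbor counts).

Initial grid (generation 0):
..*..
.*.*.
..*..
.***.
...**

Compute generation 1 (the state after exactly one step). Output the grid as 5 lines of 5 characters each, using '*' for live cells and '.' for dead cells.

Simulating step by step:
Generation 0 (given above): 9 live cells
Generation 1: 7 live cells
(generation 1 grid is the final answer)

Answer: ..*..
.*.*.
.....
.*..*
...**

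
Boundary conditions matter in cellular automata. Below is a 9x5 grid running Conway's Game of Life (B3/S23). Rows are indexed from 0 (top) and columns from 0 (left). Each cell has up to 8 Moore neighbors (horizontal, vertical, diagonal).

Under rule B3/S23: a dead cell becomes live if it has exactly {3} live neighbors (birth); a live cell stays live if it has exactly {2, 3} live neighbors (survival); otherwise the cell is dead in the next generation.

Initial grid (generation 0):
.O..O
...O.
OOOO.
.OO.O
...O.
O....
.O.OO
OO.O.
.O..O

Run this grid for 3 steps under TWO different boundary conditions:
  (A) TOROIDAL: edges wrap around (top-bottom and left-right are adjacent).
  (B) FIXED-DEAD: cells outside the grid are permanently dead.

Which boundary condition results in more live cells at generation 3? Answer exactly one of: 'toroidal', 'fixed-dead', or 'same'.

Answer: fixed-dead

Derivation:
Under TOROIDAL boundary, generation 3:
.OO..
...OO
..O..
.....
.....
.....
OO..O
.O..O
OOO..
Population = 13

Under FIXED-DEAD boundary, generation 3:
.....
...OO
OOO.O
O.OO.
.O...
OO...
.....
O.OO.
...O.
Population = 16

Comparison: toroidal=13, fixed-dead=16 -> fixed-dead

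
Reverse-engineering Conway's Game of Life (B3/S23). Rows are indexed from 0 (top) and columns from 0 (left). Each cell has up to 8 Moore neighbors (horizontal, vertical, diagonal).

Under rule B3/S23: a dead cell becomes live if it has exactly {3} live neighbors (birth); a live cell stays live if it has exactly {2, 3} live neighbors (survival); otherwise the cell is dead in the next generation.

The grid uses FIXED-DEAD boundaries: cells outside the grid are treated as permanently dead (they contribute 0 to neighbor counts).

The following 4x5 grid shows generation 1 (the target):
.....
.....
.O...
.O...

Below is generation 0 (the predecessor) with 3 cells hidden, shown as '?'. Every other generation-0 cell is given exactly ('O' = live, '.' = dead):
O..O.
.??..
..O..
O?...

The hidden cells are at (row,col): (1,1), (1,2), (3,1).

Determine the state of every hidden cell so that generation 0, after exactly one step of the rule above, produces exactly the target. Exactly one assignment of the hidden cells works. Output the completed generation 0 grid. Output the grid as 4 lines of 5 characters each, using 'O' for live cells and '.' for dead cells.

Answer: O..O.
.....
..O..
OO...

Derivation:
Hidden generation-0 cells (in order): (1,1), (1,2), (3,1).
A hidden cell only influences target cells in its own 3x3 neighborhood. Try each of the 2^3 = 8 assignments, step the completed generation 0 forward once under B3/S23, and compare with the target:
  (1,1)=. (1,2)=. (3,1)=. -> step gives (2,1)='.' but target has 'O' -> reject
  (1,1)=. (1,2)=. (3,1)=O -> step reproduces the target at every cell -> ACCEPT
  (1,1)=. (1,2)=O (3,1)=. -> step gives (1,1)='O' but target has '.' -> reject
  (1,1)=. (1,2)=O (3,1)=O -> step gives (1,1)='O' but target has '.' -> reject
  (1,1)=O (1,2)=. (3,1)=. -> step gives (1,1)='O' but target has '.' -> reject
  (1,1)=O (1,2)=. (3,1)=O -> step gives (1,1)='O' but target has '.' -> reject
  (1,1)=O (1,2)=O (3,1)=. -> step gives (0,1)='O' but target has '.' -> reject
  (1,1)=O (1,2)=O (3,1)=O -> step gives (0,1)='O' but target has '.' -> reject
Unique solution: (1,1)=dead, (1,2)=dead, (3,1)=live.
Check: live-neighbor counts of every cell in the completed generation 0:
01101
12221
23110
12210
Applying B3/S23 to generation 0 with these counts gives:
.....
.....
.O...
.O...
which matches the target exactly.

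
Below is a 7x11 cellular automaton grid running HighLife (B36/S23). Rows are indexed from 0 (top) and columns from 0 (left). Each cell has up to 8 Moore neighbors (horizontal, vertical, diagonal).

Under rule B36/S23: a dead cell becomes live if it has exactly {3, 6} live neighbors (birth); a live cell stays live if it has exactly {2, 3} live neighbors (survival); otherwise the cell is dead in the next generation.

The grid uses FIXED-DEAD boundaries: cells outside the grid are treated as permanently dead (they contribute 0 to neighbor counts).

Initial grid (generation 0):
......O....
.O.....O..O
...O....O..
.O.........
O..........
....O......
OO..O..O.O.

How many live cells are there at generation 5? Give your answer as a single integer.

Simulating step by step:
Generation 0 (given above): 14 live cells
Generation 1: 4 live cells
...........
.......O...
..O........
...........
...........
OO.........
...........
Generation 2: 0 live cells
...........
...........
...........
...........
...........
...........
...........
Generation 3: 0 live cells
...........
...........
...........
...........
...........
...........
...........
Generation 4: 0 live cells
...........
...........
...........
...........
...........
...........
...........
Generation 5: 0 live cells
...........
...........
...........
...........
...........
...........
...........
Population at generation 5: 0

Answer: 0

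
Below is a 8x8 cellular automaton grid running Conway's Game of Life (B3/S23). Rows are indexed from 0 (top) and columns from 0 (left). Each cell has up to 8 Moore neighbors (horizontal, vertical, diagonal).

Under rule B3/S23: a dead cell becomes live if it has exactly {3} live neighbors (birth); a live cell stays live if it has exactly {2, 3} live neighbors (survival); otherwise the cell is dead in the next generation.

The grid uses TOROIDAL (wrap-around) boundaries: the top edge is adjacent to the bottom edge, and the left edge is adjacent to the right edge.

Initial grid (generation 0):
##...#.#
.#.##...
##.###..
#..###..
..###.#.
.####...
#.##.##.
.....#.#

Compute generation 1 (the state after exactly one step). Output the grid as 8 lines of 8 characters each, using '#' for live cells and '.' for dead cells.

Simulating step by step:
Generation 0 (given above): 31 live cells
Generation 1: 20 live cells
(generation 1 grid is the final answer)

Answer: .##..#.#
...#..##
##......
#.....##
........
......##
#....###
..#..#..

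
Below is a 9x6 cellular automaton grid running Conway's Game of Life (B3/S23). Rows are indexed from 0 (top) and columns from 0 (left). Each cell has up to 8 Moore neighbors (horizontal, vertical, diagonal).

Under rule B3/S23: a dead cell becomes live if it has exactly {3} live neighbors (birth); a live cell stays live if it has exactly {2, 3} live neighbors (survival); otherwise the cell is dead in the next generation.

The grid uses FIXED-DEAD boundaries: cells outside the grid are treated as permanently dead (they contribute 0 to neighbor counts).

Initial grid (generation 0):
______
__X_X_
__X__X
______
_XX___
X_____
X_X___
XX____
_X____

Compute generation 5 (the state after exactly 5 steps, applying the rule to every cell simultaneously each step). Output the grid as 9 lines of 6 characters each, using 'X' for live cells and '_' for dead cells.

Answer: ______
______
_XX___
X__X__
__X___
______
______
______
______

Derivation:
Simulating step by step:
Generation 0 (given above): 12 live cells
Generation 1: 12 live cells
______
___X__
___X__
_XX___
_X____
X_X___
X_____
X_X___
XX____
Generation 2: 9 live cells
______
______
___X__
_XX___
X_____
X_____
X_____
X_____
XX____
Generation 3: 11 live cells
______
______
__X___
_XX___
X_____
XX____
XX____
X_____
XX____
Generation 4: 8 live cells
______
______
_XX___
_XX___
X_X___
______
______
______
XX____
Generation 5: 5 live cells
(generation 5 grid is the final answer)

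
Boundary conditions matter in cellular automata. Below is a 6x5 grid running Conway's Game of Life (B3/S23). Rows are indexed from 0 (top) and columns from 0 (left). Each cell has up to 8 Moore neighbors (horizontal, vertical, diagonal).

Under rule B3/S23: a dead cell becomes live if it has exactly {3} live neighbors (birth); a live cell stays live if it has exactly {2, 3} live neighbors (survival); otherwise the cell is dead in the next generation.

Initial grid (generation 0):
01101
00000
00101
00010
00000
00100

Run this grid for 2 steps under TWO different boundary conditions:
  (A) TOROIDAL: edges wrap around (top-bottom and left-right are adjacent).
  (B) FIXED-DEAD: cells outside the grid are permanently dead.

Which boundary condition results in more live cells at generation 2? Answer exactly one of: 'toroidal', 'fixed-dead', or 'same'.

Answer: toroidal

Derivation:
Under TOROIDAL boundary, generation 2:
00001
10001
01011
00000
00010
01010
Population = 9

Under FIXED-DEAD boundary, generation 2:
00000
00100
00010
00000
00000
00000
Population = 2

Comparison: toroidal=9, fixed-dead=2 -> toroidal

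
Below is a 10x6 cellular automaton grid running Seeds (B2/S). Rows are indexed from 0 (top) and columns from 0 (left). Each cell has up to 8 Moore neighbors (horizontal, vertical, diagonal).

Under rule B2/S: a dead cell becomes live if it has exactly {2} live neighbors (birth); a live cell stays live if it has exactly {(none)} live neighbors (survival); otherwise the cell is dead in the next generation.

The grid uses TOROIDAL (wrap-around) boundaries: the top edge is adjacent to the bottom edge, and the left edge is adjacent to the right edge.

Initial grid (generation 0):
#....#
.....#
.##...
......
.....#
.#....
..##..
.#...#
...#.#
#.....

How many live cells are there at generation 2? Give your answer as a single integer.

Simulating step by step:
Generation 0 (given above): 14 live cells
Generation 1: 16 live cells
.#..#.
..#.#.
#.....
###...
#.....
#..##.
....#.
......
.##...
.#....
Generation 2: 10 live cells
#....#
#.....
......
......
....#.
.#....
......
.###..
#.....
...#..
Population at generation 2: 10

Answer: 10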